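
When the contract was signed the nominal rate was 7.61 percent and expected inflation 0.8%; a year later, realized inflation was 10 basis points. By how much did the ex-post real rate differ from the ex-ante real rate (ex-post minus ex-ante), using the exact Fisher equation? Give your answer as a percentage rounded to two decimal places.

Ex-ante: (1 + 0.0761)/(1 + 0.0080) − 1 = 6.7560%
Ex-post: (1 + 0.0761)/(1 + 0.0010) − 1 = 7.5025%
Difference (ex-post − ex-ante) = 0.7465% → 0.75%.

0.75%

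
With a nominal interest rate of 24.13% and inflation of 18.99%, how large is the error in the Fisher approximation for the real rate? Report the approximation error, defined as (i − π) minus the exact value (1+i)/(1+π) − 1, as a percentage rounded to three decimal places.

0.820%

Approximate: r ≈ 24.130% − 18.990% = 5.1400%
Exact: (1 + 0.2413)/(1 + 0.1899) − 1 = 4.3197%
Error = 5.1400% − 4.3197% = 0.8203% → 0.820%.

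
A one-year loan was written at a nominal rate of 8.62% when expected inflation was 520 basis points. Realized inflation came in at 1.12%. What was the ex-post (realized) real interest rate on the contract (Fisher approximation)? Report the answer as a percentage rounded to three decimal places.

7.500%

Ex-post: 8.62% − 1.12% = 7.500%
So the realized real rate is 7.500%.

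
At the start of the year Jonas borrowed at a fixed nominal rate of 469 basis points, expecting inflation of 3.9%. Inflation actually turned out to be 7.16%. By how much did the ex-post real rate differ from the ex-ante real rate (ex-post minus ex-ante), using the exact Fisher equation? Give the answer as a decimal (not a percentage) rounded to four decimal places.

Ex-ante: (1 + 0.0469)/(1 + 0.0390) − 1 = 0.7603%
Ex-post: (1 + 0.0469)/(1 + 0.0716) − 1 = -2.3050%
Difference (ex-post − ex-ante) = -3.0653% → -0.0307.

-0.0307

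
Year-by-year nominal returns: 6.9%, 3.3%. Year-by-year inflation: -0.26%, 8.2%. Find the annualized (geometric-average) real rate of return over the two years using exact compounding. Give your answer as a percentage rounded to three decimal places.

1.156%

Nominal growth factor = 1.0690 × 1.0330 = 1.10427700
Price-level growth factor = 0.9974 × 1.0820 = 1.07918680
Real growth factor = 1.10427700 / 1.07918680 = 1.02324917
Annualized real rate = 1.02324917^(1/2) − 1 = 1.1558% → 1.156%.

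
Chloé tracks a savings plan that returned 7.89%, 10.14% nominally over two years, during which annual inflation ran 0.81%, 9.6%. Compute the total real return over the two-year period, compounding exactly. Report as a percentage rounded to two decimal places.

7.55%

Nominal growth factor = 1.0789 × 1.1014 = 1.188300
Price-level growth factor = 1.0081 × 1.0960 = 1.104878
Real growth factor = 1.188300 / 1.104878 = 1.075504
Total real return = 1.075504 − 1 → 7.55%.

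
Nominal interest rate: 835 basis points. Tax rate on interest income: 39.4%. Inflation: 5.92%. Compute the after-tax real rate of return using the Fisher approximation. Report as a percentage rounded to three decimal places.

After-tax nominal return = 8.35% × (1 − 0.394) = 5.0601%.
r ≈ 5.0601% − 5.92% → -0.860%.

-0.860%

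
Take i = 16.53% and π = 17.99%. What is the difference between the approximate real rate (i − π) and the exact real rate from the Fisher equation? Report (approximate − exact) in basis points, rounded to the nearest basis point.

Approximate: r ≈ 16.530% − 17.990% = -1.4600%
Exact: (1 + 0.1653)/(1 + 0.1799) − 1 = -1.2374%
Error = -1.4600% − (-1.2374%) = -0.2226% → -22 basis points.

-22 basis points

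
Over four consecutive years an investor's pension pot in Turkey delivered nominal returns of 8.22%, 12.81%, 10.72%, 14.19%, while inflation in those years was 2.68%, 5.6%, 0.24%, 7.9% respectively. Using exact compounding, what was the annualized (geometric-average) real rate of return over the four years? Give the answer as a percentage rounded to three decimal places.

Compound the nominal returns: 1.0822 × 1.1281 × 1.1072 × 1.1419 = 1.54350940.
Compound inflation: 1.0268 × 1.0560 × 1.0024 × 1.0790 = 1.17276847.
Deflate: 1.54350940 / 1.17276847 = 1.31612457.
Annualized real rate = 1.31612457^(1/4) − 1 = 7.1086% → 7.109%.

7.109%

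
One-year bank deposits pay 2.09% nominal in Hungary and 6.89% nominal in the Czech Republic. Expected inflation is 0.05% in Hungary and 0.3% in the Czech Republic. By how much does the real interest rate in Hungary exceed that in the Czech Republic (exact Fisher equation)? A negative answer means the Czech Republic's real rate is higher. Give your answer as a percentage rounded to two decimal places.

-4.53%

Hungary: (1 + 0.0209)/(1 + 0.0005) − 1 = 2.0390%
The Czech Republic: (1 + 0.0689)/(1 + 0.0030) − 1 = 6.5703%
Differential = 2.0390% − 6.5703% = -4.5313% → -4.53%.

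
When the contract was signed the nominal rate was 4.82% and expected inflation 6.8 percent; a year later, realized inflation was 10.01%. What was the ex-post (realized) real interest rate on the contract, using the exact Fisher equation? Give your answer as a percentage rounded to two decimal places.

-4.72%

Ex-post: (1 + 0.0482)/(1 + 0.1001) − 1 = -4.7178%
So the realized real rate is -4.72%.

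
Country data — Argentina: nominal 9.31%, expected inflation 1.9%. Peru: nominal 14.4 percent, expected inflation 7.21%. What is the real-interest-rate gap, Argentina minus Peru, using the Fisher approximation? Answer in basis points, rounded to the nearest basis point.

22 basis points

Argentina: 9.31% − 1.9% = 7.410%
Peru: 14.4% − 7.21% = 7.190%
Differential = 0.220% → 22 basis points.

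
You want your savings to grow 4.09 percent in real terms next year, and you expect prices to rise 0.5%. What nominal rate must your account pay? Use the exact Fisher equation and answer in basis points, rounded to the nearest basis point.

461 basis points

(1 + i) = (1 + r)(1 + π) = 1.04090 × 1.00500 = 1.0461045
i = 1.0461045 − 1, so the required nominal rate is 461 basis points.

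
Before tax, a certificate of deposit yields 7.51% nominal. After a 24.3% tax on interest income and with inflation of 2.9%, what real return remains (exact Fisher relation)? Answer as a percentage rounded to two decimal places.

2.71%

After-tax nominal return = 7.51% × (1 − 0.243) = 5.68507%.
1 + r = 1.0568507 / 1.02900 = 1.027066
After-tax real rate = 1.027066 − 1 → 2.71%.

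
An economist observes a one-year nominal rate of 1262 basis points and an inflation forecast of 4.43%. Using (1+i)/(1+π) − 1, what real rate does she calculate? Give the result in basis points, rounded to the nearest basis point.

By the Fisher identity, 1 + r = (1 + i)/(1 + π).
1 + r = 1.12620 / 1.04430 = 1.078426
r = 1.078426 − 1 = 7.8426%, i.e. 784 basis points.

784 basis points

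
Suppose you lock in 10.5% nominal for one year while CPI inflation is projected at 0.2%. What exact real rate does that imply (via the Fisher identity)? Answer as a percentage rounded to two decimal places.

10.28%

By the Fisher identity, 1 + r = (1 + i)/(1 + π).
1 + r = 1.10500 / 1.00200 = 1.102794
r = 1.102794 − 1 = 10.2794%, i.e. 10.28%.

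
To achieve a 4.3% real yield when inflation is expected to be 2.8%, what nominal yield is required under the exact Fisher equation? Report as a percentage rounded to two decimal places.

7.22%

(1 + i) = (1 + r)(1 + π) = 1.04300 × 1.02800 = 1.072204
i = 1.072204 − 1, so the required nominal rate is 7.22%.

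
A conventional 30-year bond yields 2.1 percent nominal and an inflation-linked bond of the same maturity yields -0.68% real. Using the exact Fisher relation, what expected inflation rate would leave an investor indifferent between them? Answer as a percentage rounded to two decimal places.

(1 + π) = (1 + i)/(1 + r) = 1.02100 / 0.99320 = 1.027990
Break-even inflation = 1.027990 − 1 → 2.80%.

2.80%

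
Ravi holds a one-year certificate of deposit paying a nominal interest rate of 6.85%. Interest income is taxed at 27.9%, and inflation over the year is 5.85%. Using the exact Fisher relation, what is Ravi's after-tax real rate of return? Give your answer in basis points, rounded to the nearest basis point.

-86 basis points

After-tax nominal return = 6.85% × (1 − 0.279) = 4.93885%.
1 + r = 1.0493885 / 1.05850 = 0.991392
After-tax real rate = 0.991392 − 1 → -86 basis points.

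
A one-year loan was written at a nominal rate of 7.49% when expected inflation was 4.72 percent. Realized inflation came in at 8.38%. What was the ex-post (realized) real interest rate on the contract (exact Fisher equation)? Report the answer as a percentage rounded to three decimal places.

Ex-post: (1 + 0.0749)/(1 + 0.0838) − 1 = -0.8212%
So the realized real rate is -0.821%.

-0.821%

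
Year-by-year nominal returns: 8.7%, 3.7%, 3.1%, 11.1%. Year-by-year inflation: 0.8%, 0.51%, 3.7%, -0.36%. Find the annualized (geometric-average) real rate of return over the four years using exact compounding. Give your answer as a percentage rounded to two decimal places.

5.38%

Compound the nominal returns: 1.0870 × 1.0370 × 1.0310 × 1.1110 = 1.29116286.
Compound inflation: 1.0080 × 1.0051 × 1.0370 × 0.9964 = 1.04684475.
Deflate: 1.29116286 / 1.04684475 = 1.23338523.
Annualized real rate = 1.23338523^(1/4) − 1 = 5.3840% → 5.38%.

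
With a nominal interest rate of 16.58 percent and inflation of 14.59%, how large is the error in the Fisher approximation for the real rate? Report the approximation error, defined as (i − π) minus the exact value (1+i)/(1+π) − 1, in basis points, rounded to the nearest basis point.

Approximate: r ≈ 16.580% − 14.590% = 1.9900%
Exact: (1 + 0.1658)/(1 + 0.1459) − 1 = 1.7366%
Error = 1.9900% − 1.7366% = 0.2534% → 25 basis points.

25 basis points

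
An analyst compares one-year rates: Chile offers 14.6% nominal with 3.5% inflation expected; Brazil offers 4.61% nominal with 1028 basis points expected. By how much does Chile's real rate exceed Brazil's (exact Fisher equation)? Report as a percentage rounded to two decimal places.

15.87%

Chile: (1 + 0.1460)/(1 + 0.0350) − 1 = 10.7246%
Brazil: (1 + 0.0461)/(1 + 0.1028) − 1 = -5.1415%
Differential = 10.7246% − (-5.1415%) = 15.8661% → 15.87%.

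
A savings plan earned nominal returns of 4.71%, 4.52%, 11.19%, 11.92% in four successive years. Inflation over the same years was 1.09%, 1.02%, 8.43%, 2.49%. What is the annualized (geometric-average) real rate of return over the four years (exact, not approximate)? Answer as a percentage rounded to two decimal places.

Compound the nominal returns: 1.0471 × 1.0452 × 1.1119 × 1.1192 = 1.36194946.
Compound inflation: 1.0109 × 1.0102 × 1.0843 × 1.0249 = 1.13487103.
Deflate: 1.36194946 / 1.13487103 = 1.20009183.
Annualized real rate = 1.20009183^(1/4) − 1 = 4.6655% → 4.67%.

4.67%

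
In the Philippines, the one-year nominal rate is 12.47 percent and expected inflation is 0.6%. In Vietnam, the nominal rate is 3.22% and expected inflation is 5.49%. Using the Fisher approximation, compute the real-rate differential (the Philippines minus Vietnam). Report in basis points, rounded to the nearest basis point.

1414 basis points

The Philippines: 12.47% − 0.6% = 11.870%
Vietnam: 3.22% − 5.49% = -2.270%
Differential = 14.140% → 1414 basis points.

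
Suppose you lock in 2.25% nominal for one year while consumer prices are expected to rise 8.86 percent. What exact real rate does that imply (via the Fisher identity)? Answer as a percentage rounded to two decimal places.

-6.07%

1 + r = 1.02250 / 1.08860 = 0.939280
r = 0.939280 − 1 = -6.0720%, i.e. -6.07%.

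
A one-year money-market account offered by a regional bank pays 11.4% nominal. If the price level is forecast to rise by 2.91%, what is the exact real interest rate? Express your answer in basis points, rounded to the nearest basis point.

By the Fisher equation, 1 + r = (1 + i)/(1 + π).
1 + r = 1.11400 / 1.02910 = 1.082499
r = 1.082499 − 1 = 8.2499%, i.e. 825 basis points.

825 basis points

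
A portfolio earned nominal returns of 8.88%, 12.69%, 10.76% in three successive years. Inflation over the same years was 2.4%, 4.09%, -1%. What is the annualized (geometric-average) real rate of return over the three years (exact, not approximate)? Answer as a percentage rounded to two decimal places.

Nominal growth factor = 1.0888 × 1.1269 × 1.1076 = 1.35899055
Price-level growth factor = 1.0240 × 1.0409 × 0.9900 = 1.05522278
Real growth factor = 1.35899055 / 1.05522278 = 1.28787075
Annualized real rate = 1.28787075^(1/3) − 1 = 8.7988% → 8.80%.

8.80%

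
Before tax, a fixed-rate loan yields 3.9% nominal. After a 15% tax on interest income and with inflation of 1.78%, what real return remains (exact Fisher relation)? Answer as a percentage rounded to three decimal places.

After-tax nominal return = 3.9% × (1 − 0.15) = 3.3150%.
1 + r = 1.03315 / 1.01780 = 1.015082
After-tax real rate = 1.015082 − 1 → 1.508%.

1.508%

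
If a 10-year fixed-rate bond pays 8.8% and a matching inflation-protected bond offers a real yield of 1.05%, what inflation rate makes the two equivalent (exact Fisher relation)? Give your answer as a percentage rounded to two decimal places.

7.67%

(1 + π) = (1 + i)/(1 + r) = 1.08800 / 1.01050 = 1.076695
Break-even inflation = 1.076695 − 1 → 7.67%.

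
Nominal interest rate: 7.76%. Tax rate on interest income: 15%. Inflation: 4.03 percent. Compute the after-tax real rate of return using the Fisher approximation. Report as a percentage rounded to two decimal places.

After-tax nominal return = 7.76% × (1 − 0.15) = 6.5960%.
r ≈ 6.5960% − 4.03% → 2.57%.

2.57%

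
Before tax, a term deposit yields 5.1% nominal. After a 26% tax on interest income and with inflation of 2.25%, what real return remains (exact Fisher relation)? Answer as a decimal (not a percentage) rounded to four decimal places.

0.0149

After-tax nominal return = 5.1% × (1 − 0.26) = 3.7740%.
1 + r = 1.03774 / 1.02250 = 1.014905
After-tax real rate = 1.014905 − 1 → 0.0149.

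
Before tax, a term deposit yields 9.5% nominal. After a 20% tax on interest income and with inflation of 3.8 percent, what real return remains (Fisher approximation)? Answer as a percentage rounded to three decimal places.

3.800%

After-tax nominal return = 9.5% × (1 − 0.2) = 7.6000%.
r ≈ 7.6000% − 3.8% → 3.800%.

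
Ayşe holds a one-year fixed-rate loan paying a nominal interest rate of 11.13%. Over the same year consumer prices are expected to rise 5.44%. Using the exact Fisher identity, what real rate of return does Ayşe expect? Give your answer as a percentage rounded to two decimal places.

By the Fisher identity, 1 + r = (1 + i)/(1 + π).
1 + r = 1.11130 / 1.05440 = 1.053964
r = 1.053964 − 1 = 5.3964%, i.e. 5.40%.

5.40%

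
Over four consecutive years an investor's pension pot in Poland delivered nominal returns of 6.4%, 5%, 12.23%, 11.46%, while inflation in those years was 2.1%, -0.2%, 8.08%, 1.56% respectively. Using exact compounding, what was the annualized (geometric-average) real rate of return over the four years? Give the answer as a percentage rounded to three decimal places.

Nominal growth factor = 1.0640 × 1.0500 × 1.1223 × 1.1146 = 1.397522886
Price-level growth factor = 1.0210 × 0.9980 × 1.0808 × 1.0156 = 1.118469927
Real growth factor = 1.397522886 / 1.118469927 = 1.249495272
Annualized real rate = 1.249495272^(1/4) − 1 = 5.72645% → 5.726%.

5.726%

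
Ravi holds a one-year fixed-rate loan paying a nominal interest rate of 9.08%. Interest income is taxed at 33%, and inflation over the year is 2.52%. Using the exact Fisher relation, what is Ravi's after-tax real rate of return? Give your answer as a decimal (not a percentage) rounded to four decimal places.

0.0348

After-tax nominal return = 9.08% × (1 − 0.33) = 6.0836%.
1 + r = 1.060836 / 1.02520 = 1.034760
After-tax real rate = 1.034760 − 1 → 0.0348.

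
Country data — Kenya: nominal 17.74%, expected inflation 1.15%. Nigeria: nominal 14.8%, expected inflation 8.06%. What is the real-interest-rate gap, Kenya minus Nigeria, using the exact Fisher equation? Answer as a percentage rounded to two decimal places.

Kenya: (1 + 0.1774)/(1 + 0.0115) − 1 = 16.4014%
Nigeria: (1 + 0.1480)/(1 + 0.0806) − 1 = 6.2373%
Differential = 16.4014% − 6.2373% = 10.1641% → 10.16%.

10.16%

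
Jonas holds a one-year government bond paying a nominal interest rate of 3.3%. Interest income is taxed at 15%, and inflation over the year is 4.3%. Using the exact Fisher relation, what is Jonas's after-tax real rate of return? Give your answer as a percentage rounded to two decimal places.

-1.43%

After-tax nominal return = 3.3% × (1 − 0.15) = 2.8050%.
1 + r = 1.02805 / 1.04300 = 0.985666
After-tax real rate = 0.985666 − 1 → -1.43%.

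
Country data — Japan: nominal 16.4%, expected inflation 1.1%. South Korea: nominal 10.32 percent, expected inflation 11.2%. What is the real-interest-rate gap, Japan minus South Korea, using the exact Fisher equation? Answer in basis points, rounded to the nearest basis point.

1592 basis points

Japan: (1 + 0.1640)/(1 + 0.0110) − 1 = 15.1335%
South Korea: (1 + 0.1032)/(1 + 0.1120) − 1 = -0.7914%
Differential = 15.1335% − (-0.7914%) = 15.9249% → 1592 basis points.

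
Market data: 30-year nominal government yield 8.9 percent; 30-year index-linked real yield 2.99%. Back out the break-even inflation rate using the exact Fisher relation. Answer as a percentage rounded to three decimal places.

(1 + π) = (1 + i)/(1 + r) = 1.08900 / 1.02990 = 1.057384
Break-even inflation = 1.057384 − 1 → 5.738%.

5.738%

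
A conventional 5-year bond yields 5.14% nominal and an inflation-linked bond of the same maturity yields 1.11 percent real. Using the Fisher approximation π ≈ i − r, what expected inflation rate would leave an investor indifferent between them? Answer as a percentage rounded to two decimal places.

4.03%

π ≈ i − r = 5.14% − 1.11% → 4.03%.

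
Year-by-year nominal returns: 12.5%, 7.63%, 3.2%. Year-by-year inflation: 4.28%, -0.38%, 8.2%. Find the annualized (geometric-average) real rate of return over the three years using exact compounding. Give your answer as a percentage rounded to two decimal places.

Compound the nominal returns: 1.1250 × 1.0763 × 1.0320 = 1.24958430.
Compound inflation: 1.0428 × 0.9962 × 1.0820 = 1.12402202.
Deflate: 1.24958430 / 1.12402202 = 1.11170802.
Annualized real rate = 1.11170802^(1/3) − 1 = 3.5930% → 3.59%.

3.59%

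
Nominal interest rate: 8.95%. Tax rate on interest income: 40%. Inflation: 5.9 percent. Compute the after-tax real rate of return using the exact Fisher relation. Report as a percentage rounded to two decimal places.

-0.50%

After-tax nominal return = 8.95% × (1 − 0.4) = 5.3700%.
1 + r = 1.05370 / 1.05900 = 0.994995
After-tax real rate = 0.994995 − 1 → -0.50%.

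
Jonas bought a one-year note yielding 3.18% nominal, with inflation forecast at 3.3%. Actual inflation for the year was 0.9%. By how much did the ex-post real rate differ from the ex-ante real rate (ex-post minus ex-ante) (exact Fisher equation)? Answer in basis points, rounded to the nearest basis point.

238 basis points

Ex-ante: (1 + 0.0318)/(1 + 0.0330) − 1 = -0.1162%
Ex-post: (1 + 0.0318)/(1 + 0.0090) − 1 = 2.2597%
Difference (ex-post − ex-ante) = 2.3758% → 238 basis points.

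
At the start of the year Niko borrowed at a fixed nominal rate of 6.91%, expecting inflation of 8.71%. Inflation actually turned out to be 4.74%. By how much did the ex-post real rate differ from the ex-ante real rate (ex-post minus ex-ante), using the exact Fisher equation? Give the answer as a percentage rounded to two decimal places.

3.73%

Ex-ante: (1 + 0.0691)/(1 + 0.0871) − 1 = -1.6558%
Ex-post: (1 + 0.0691)/(1 + 0.0474) − 1 = 2.0718%
Difference (ex-post − ex-ante) = 3.7276% → 3.73%.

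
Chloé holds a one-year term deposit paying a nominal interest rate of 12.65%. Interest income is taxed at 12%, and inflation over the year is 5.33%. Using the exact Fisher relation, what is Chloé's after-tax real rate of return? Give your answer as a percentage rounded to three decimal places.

After-tax nominal return = 12.65% × (1 − 0.12) = 11.1320%.
1 + r = 1.11132 / 1.05330 = 1.055084
After-tax real rate = 1.055084 − 1 → 5.508%.

5.508%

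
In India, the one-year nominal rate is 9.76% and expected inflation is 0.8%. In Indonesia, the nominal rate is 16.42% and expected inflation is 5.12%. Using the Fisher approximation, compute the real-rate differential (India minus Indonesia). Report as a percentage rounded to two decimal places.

India: 9.76% − 0.8% = 8.960%
Indonesia: 16.42% − 5.12% = 11.300%
Differential = -2.340% → -2.34%.

-2.34%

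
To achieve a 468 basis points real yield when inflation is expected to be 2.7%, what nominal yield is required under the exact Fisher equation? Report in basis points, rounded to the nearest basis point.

(1 + i) = (1 + r)(1 + π) = 1.04680 × 1.02700 = 1.0750636
i = 1.0750636 − 1, so the required nominal rate is 751 basis points.

751 basis points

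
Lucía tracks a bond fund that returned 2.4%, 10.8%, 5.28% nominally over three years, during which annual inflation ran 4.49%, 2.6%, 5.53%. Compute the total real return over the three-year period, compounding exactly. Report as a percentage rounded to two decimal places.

5.58%

Compound the nominal returns: 1.0240 × 1.1080 × 1.0528 = 1.194498.
Compound inflation: 1.0449 × 1.0260 × 1.0553 = 1.131353.
Deflate: 1.194498 / 1.131353 = 1.055814.
Total real return = 1.055814 − 1 → 5.58%.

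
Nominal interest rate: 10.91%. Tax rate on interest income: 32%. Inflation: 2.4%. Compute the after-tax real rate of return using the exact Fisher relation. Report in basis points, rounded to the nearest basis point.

After-tax nominal return = 10.91% × (1 − 0.32) = 7.4188%.
1 + r = 1.074188 / 1.02400 = 1.049012
After-tax real rate = 1.049012 − 1 → 490 basis points.

490 basis points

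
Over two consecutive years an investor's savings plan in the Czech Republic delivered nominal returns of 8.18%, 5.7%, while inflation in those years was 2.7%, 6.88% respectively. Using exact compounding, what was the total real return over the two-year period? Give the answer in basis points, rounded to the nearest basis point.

417 basis points

Compound the nominal returns: 1.0818 × 1.0570 = 1.143463.
Compound inflation: 1.0270 × 1.0688 = 1.097658.
Deflate: 1.143463 / 1.097658 = 1.041730.
Total real return = 1.041730 − 1 → 417 basis points.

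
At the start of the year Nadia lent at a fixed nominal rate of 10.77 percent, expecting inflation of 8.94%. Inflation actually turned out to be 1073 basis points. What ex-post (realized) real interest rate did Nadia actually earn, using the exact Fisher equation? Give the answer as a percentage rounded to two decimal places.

Ex-post: (1 + 0.1077)/(1 + 0.1073) − 1 = 0.0361%
So the realized real rate is 0.04%.

0.04%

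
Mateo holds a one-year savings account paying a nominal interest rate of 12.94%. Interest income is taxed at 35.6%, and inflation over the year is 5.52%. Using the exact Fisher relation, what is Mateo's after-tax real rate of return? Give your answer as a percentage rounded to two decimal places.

2.67%

After-tax nominal return = 12.94% × (1 − 0.356) = 8.33336%.
1 + r = 1.0833336 / 1.05520 = 1.026662
After-tax real rate = 1.026662 − 1 → 2.67%.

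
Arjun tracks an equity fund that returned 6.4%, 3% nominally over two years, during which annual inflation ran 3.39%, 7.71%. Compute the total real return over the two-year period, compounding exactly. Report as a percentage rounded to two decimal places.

Compound the nominal returns: 1.0640 × 1.0300 = 1.095920.
Compound inflation: 1.0339 × 1.0771 = 1.113614.
Deflate: 1.095920 / 1.113614 = 0.984111.
Total real return = 0.984111 − 1 → -1.59%.

-1.59%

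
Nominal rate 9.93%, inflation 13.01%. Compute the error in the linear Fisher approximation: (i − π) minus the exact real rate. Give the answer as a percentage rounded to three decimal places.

-0.355%

Approximate: r ≈ 9.930% − 13.010% = -3.0800%
Exact: (1 + 0.0993)/(1 + 0.1301) − 1 = -2.7254%
Error = -3.0800% − (-2.7254%) = -0.3546% → -0.355%.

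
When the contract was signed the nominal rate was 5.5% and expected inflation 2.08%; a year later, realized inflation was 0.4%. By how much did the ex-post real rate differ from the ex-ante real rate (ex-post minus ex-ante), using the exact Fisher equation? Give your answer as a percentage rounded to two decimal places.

Ex-ante: (1 + 0.0550)/(1 + 0.0208) − 1 = 3.3503%
Ex-post: (1 + 0.0550)/(1 + 0.0040) − 1 = 5.0797%
Difference (ex-post − ex-ante) = 1.7294% → 1.73%.

1.73%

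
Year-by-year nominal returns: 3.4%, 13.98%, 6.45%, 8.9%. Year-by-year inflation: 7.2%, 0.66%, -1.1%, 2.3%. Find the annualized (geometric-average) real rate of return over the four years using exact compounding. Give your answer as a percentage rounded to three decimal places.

5.767%

Compound the nominal returns: 1.0340 × 1.1398 × 1.0645 × 1.0890 = 1.36622660.
Compound inflation: 1.0720 × 1.0066 × 0.9890 × 1.0230 = 1.09175110.
Deflate: 1.36622660 / 1.09175110 = 1.25140850.
Annualized real rate = 1.25140850^(1/4) − 1 = 5.7669% → 5.767%.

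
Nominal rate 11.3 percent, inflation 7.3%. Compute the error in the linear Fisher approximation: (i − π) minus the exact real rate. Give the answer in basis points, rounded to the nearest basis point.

Approximate: r ≈ 11.300% − 7.300% = 4.0000%
Exact: (1 + 0.1130)/(1 + 0.0730) − 1 = 3.7279%
Error = 4.0000% − 3.7279% = 0.2721% → 27 basis points.

27 basis points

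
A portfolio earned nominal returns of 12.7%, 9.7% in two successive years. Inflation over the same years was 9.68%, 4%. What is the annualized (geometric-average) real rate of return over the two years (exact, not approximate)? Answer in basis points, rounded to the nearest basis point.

411 basis points

Nominal growth factor = 1.1270 × 1.0970 = 1.23631900
Price-level growth factor = 1.0968 × 1.0400 = 1.14067200
Real growth factor = 1.23631900 / 1.14067200 = 1.08385145
Annualized real rate = 1.08385145^(1/2) − 1 = 4.1082% → 411 basis points.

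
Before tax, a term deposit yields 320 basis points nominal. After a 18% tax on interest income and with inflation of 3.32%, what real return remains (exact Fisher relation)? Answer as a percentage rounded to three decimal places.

-0.674%

After-tax nominal return = 3.2% × (1 − 0.18) = 2.6240%.
1 + r = 1.02624 / 1.03320 = 0.993264
After-tax real rate = 0.993264 − 1 → -0.674%.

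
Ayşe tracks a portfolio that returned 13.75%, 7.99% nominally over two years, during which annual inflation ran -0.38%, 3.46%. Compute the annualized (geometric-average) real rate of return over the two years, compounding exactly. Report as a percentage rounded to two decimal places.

Compound the nominal returns: 1.1375 × 1.0799 = 1.22838625.
Compound inflation: 0.9962 × 1.0346 = 1.03066852.
Deflate: 1.22838625 / 1.03066852 = 1.19183445.
Annualized real rate = 1.19183445^(1/2) − 1 = 9.1712% → 9.17%.

9.17%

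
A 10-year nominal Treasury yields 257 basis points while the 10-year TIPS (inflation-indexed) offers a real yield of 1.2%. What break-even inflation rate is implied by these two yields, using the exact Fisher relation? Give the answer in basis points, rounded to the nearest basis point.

135 basis points

(1 + π) = (1 + i)/(1 + r) = 1.02570 / 1.01200 = 1.013538
Break-even inflation = 1.013538 − 1 → 135 basis points.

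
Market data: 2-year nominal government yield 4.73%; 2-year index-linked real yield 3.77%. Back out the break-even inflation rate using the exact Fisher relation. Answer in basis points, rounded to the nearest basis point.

93 basis points

(1 + π) = (1 + i)/(1 + r) = 1.04730 / 1.03770 = 1.009251
Break-even inflation = 1.009251 − 1 → 93 basis points.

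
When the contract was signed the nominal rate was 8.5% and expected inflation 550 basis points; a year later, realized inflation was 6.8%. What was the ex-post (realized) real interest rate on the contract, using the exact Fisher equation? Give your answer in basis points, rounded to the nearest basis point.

Ex-post: (1 + 0.0850)/(1 + 0.0680) − 1 = 1.5918%
So the realized real rate is 159 basis points.

159 basis points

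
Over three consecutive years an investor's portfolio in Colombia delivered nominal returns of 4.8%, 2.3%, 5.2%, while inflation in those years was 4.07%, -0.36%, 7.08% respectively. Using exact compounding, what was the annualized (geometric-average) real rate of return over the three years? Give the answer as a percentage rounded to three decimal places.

Compound the nominal returns: 1.0480 × 1.0230 × 1.0520 = 1.12785341.
Compound inflation: 1.0407 × 0.9964 × 1.0708 = 1.11036979.
Deflate: 1.12785341 / 1.11036979 = 1.01574576.
Annualized real rate = 1.01574576^(1/3) − 1 = 0.5221% → 0.522%.

0.522%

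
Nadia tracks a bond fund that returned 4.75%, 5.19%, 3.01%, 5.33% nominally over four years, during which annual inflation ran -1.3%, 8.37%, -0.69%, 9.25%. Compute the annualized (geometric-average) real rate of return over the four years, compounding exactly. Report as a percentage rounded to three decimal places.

0.746%

Nominal growth factor = 1.0475 × 1.0519 × 1.0301 × 1.0533 = 1.195528567
Price-level growth factor = 0.9870 × 1.0837 × 0.9931 × 1.0925 = 1.160487999
Real growth factor = 1.195528567 / 1.160487999 = 1.030194684
Annualized real rate = 1.030194684^(1/4) − 1 = 0.74647% → 0.746%.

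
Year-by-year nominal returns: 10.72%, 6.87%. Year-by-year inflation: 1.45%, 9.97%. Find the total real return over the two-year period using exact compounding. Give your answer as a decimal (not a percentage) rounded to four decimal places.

0.0606

Compound the nominal returns: 1.1072 × 1.0687 = 1.183265.
Compound inflation: 1.0145 × 1.0997 = 1.115646.
Deflate: 1.183265 / 1.115646 = 1.060610.
Total real return = 1.060610 − 1 → 0.0606.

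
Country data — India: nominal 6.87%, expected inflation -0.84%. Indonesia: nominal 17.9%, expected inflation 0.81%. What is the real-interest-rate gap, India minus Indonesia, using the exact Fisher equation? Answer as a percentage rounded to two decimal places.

India: (1 + 0.0687)/(1 − 0.0084) − 1 = 7.7753%
Indonesia: (1 + 0.1790)/(1 + 0.0081) − 1 = 16.9527%
Differential = 7.7753% − 16.9527% = -9.1774% → -9.18%.

-9.18%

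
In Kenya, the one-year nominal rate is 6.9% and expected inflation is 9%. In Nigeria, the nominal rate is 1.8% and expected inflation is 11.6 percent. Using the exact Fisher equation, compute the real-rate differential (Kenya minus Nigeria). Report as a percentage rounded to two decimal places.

6.85%

Kenya: (1 + 0.0690)/(1 + 0.0900) − 1 = -1.9266%
Nigeria: (1 + 0.0180)/(1 + 0.1160) − 1 = -8.7814%
Differential = -1.9266% − (-8.7814%) = 6.8548% → 6.85%.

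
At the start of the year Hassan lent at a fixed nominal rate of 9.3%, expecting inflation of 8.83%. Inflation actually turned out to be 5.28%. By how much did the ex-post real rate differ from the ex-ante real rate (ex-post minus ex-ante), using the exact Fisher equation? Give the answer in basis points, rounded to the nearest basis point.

339 basis points

Ex-ante: (1 + 0.0930)/(1 + 0.0883) − 1 = 0.4319%
Ex-post: (1 + 0.0930)/(1 + 0.0528) − 1 = 3.8184%
Difference (ex-post − ex-ante) = 3.3865% → 339 basis points.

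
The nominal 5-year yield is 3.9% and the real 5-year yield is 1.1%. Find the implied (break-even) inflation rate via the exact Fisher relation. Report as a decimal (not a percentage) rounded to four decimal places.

(1 + π) = (1 + i)/(1 + r) = 1.03900 / 1.01100 = 1.027695
Break-even inflation = 1.027695 − 1 → 0.0277.

0.0277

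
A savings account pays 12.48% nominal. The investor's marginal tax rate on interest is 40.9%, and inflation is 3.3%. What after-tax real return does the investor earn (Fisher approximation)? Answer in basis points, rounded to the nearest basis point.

After-tax nominal return = 12.48% × (1 − 0.409) = 7.37568%.
r ≈ 7.37568% − 3.3% → 408 basis points.

408 basis points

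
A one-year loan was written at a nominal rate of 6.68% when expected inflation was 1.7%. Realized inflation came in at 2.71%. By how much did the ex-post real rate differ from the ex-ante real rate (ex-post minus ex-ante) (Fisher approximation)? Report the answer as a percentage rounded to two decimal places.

-1.01%

Ex-ante: 6.68% − 1.7% = 4.980%
Ex-post: 6.68% − 2.71% = 3.970%
Difference (ex-post − ex-ante) = -1.0100% → -1.01%.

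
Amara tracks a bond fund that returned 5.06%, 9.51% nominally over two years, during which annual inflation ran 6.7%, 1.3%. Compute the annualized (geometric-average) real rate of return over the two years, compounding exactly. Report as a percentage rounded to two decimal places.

Nominal growth factor = 1.0506 × 1.0951 = 1.15051206
Price-level growth factor = 1.0670 × 1.0130 = 1.08087100
Real growth factor = 1.15051206 / 1.08087100 = 1.06443050
Annualized real rate = 1.06443050^(1/2) − 1 = 3.1712% → 3.17%.

3.17%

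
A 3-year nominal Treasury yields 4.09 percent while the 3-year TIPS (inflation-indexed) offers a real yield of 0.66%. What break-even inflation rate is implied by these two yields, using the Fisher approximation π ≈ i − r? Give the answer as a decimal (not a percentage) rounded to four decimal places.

π ≈ i − r = 4.09% − 0.66% → 0.0343.

0.0343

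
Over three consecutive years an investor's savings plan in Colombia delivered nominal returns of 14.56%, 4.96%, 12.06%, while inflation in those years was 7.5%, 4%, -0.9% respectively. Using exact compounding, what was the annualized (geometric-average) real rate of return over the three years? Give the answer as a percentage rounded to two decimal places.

Nominal growth factor = 1.1456 × 1.0496 × 1.1206 = 1.34743382
Price-level growth factor = 1.0750 × 1.0400 × 0.9910 = 1.10793800
Real growth factor = 1.34743382 / 1.10793800 = 1.21616356
Annualized real rate = 1.21616356^(1/3) − 1 = 6.7409% → 6.74%.

6.74%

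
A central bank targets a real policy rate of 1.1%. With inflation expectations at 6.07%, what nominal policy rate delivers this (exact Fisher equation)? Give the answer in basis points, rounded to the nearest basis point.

(1 + i) = (1 + r)(1 + π) = 1.01100 × 1.06070 = 1.0723677
i = 1.0723677 − 1, so the required nominal rate is 724 basis points.

724 basis points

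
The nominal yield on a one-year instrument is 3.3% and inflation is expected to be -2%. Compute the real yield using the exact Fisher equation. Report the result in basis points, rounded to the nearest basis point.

541 basis points

1 + r = 1.03300 / 0.98000 = 1.054082
r = 1.054082 − 1 = 5.4082%, i.e. 541 basis points.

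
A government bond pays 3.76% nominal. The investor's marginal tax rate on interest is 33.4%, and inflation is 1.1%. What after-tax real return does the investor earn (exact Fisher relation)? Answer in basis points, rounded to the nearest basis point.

After-tax nominal return = 3.76% × (1 − 0.334) = 2.50416%.
1 + r = 1.0250416 / 1.01100 = 1.013889
After-tax real rate = 1.013889 − 1 → 139 basis points.

139 basis points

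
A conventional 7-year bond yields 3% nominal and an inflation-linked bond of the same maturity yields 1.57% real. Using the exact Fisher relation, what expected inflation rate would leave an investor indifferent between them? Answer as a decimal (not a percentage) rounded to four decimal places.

(1 + π) = (1 + i)/(1 + r) = 1.03000 / 1.01570 = 1.014079
Break-even inflation = 1.014079 − 1 → 0.0141.

0.0141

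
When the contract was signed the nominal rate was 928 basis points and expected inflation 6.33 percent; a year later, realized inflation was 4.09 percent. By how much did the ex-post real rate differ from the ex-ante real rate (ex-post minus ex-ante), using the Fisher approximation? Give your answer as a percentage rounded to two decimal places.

Ex-ante: 9.28% − 6.33% = 2.950%
Ex-post: 9.28% − 4.09% = 5.190%
Difference (ex-post − ex-ante) = 2.2400% → 2.24%.

2.24%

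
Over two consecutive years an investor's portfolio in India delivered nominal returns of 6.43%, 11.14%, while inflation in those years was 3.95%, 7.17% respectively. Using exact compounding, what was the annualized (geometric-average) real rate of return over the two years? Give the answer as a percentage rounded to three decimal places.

Nominal growth factor = 1.0643 × 1.1114 = 1.18286302
Price-level growth factor = 1.0395 × 1.0717 = 1.11403215
Real growth factor = 1.18286302 / 1.11403215 = 1.06178535
Annualized real rate = 1.06178535^(1/2) − 1 = 3.0430% → 3.043%.

3.043%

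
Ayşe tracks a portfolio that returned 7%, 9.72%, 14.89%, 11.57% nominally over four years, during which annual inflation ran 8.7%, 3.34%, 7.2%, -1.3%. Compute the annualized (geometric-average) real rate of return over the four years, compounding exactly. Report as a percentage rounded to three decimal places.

Nominal growth factor = 1.0700 × 1.0972 × 1.1489 × 1.1157 = 1.50487088
Price-level growth factor = 1.0870 × 1.0334 × 1.0720 × 0.9870 = 1.18852943
Real growth factor = 1.50487088 / 1.18852943 = 1.26616207
Annualized real rate = 1.26616207^(1/4) − 1 = 6.0773% → 6.077%.

6.077%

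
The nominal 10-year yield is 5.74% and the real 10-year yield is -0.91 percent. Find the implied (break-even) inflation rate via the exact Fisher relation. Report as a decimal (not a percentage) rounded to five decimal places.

(1 + π) = (1 + i)/(1 + r) = 1.05740 / 0.99090 = 1.067111
Break-even inflation = 1.067111 − 1 → 0.06711.

0.06711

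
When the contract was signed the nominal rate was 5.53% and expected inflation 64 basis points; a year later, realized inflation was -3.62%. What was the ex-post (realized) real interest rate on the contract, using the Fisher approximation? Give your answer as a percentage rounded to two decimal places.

9.15%

Ex-post: 5.53% − (-3.62%) = 9.150%
So the realized real rate is 9.15%.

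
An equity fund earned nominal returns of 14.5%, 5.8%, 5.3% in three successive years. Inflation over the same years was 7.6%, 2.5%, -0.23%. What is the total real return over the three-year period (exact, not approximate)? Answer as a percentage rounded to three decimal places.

15.927%

Nominal growth factor = 1.1450 × 1.0580 × 1.0530 = 1.275615
Price-level growth factor = 1.0760 × 1.0250 × 0.9977 = 1.100363
Real growth factor = 1.275615 / 1.100363 = 1.159267
Total real return = 1.159267 − 1 → 15.927%.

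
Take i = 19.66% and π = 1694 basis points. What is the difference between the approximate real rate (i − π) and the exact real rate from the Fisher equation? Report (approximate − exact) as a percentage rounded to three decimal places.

0.394%

Approximate: r ≈ 19.660% − 16.940% = 2.7200%
Exact: (1 + 0.1966)/(1 + 0.1694) − 1 = 2.3260%
Error = 2.7200% − 2.3260% = 0.3940% → 0.394%.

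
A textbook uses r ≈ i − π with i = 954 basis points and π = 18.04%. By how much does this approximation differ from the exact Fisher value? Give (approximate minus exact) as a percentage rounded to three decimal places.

-1.299%

Approximate: r ≈ 9.540% − 18.040% = -8.5000%
Exact: (1 + 0.0954)/(1 + 0.1804) − 1 = -7.2009%
Error = -8.5000% − (-7.2009%) = -1.2991% → -1.299%.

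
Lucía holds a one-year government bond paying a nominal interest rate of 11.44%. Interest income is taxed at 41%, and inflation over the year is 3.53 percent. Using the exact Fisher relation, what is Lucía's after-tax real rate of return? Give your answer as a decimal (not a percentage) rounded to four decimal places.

After-tax nominal return = 11.44% × (1 − 0.41) = 6.7496%.
1 + r = 1.067496 / 1.03530 = 1.031098
After-tax real rate = 1.031098 − 1 → 0.0311.

0.0311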